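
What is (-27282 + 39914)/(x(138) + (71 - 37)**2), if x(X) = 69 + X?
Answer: 12632/1363 ≈ 9.2678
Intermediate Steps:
(-27282 + 39914)/(x(138) + (71 - 37)**2) = (-27282 + 39914)/((69 + 138) + (71 - 37)**2) = 12632/(207 + 34**2) = 12632/(207 + 1156) = 12632/1363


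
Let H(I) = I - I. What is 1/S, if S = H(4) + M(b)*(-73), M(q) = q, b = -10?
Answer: 1/730 ≈ 0.0013699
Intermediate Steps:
H(I) = 0
S = 730 (S = 0 - 10*(-73) = 0 + 730 = 730)
1/S = 1/730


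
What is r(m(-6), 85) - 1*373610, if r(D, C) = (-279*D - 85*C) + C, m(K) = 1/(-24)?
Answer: -3045907/8 ≈ -3.8074e+5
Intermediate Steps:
m(K) = -1/24
r(D, C) = -279*D - 84*C
r(m(-6), 85) - 1*373610 = (-279*(-1/24) - 84*85) - 1*373610 = (93/8 - 7140) - 373610 = -57027/8 - 373610 = -3045907/8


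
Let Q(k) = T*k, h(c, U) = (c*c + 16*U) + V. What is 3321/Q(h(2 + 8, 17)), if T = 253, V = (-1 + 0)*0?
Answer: 1107/31372 ≈ 0.035286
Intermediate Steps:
V = 0 (V = -1*0 = 0)
h(c, U) = c² + 16*U (h(c, U) = (c*c + 16*U) + 0 = (c² + 16*U) + 0 = c² + 16*U)
Q(k) = 253*k
3321/Q(h(2 + 8, 17)) = 3321/((253*((2 + 8)² + 16*17))) = 3321/((253*(10² + 272))) = 3321/((253*(100 + 272))) = 3321/((253*372)) = 3321/94116 = 3321*(1/94116) = 1107/31372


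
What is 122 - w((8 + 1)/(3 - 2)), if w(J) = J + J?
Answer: 104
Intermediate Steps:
w(J) = 2*J
122 - w((8 + 1)/(3 - 2)) = 122 - 2*(8 + 1)/(3 - 2) = 122 - 2*9/1 = 122 - 2*9*1 = 122 - 2*9 = 122 - 1*18 = 122 - 18 = 104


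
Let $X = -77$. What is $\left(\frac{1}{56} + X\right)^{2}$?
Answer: $\frac{18584721}{3136} \approx 5926.3$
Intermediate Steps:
$\left(\frac{1}{56} + X\right)^{2} = \left(\frac{1}{56} - 77\right)^{2} = \left(- \frac{4311}{56}\right)^{2} = \frac{18584721}{3136}$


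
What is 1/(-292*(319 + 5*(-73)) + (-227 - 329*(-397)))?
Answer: 1/143818 ≈ 6.9532e-6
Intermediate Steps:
1/(-292*(319 + 5*(-73)) + (-227 - 329*(-397))) = 1/(-292*(319 - 365) + (-227 + 130613)) = 1/(-292*(-46) + 130386) = 1/(13432 + 130386) = 1/143818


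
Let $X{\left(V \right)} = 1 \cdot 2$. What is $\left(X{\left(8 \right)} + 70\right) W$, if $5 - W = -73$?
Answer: $5616$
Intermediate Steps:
$W = 78$ ($W = 5 - -73 = 5 + 73 = 78$)
$X{\left(V \right)} = 2$
$\left(X{\left(8 \right)} + 70\right) W = \left(2 + 70\right) 78 = 72 \cdot 78 = 5616$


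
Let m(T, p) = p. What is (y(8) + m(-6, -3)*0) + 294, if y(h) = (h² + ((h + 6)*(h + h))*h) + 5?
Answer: 2155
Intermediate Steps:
y(h) = 5 + h² + 2*h²*(6 + h) (y(h) = (h² + ((6 + h)*(2*h))*h) + 5 = (h² + (2*h*(6 + h))*h) + 5 = (h² + 2*h²*(6 + h)) + 5 = 5 + h² + 2*h²*(6 + h))
(y(8) + m(-6, -3)*0) + 294 = ((5 + 2*8³ + 13*8²) - 3*0) + 294 = ((5 + 2*512 + 13*64) + 0) + 294 = ((5 + 1024 + 832) + 0) + 294 = (1861 + 0) + 294 = 1861 + 294 = 2155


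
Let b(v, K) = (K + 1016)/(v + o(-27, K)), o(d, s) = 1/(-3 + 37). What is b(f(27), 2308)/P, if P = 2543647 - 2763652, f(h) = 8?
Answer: -37672/20020455 ≈ -0.0018817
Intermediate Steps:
o(d, s) = 1/34
b(v, K) = (1016 + K)/(1/34 + v) (b(v, K) = (K + 1016)/(v + 1/34) = (1016 + K)/(1/34 + v))
P = -220005
b(f(27), 2308)/P = (34*(1016 + 2308)/(1 + 34*8))/(-220005) = (34*3324/(1 + 272))*(-1/220005) = (34*3324/273)*(-1/220005) = (34*(1/273)*3324)*(-1/220005) = (37672/91)*(-1/220005) = -37672/20020455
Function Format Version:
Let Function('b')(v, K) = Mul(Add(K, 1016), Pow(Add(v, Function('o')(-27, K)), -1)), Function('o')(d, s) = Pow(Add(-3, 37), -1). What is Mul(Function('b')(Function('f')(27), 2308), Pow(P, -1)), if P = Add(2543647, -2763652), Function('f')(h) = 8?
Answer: Rational(-37672, 20020455) ≈ -0.0018817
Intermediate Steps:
Function('o')(d, s) = Rational(1, 34) (Function('o')(d, s) = Pow(34, -1) = Rational(1, 34))
Function('b')(v, K) = Mul(Pow(Add(Rational(1, 34), v), -1), Add(1016, K)) (Function('b')(v, K) = Mul(Add(K, 1016), Pow(Add(v, Rational(1, 34)), -1)) = Mul(Add(1016, K), Pow(Add(Rational(1, 34), v), -1)) = Mul(Pow(Add(Rational(1, 34), v), -1), Add(1016, K)))
P = -220005
Mul(Function('b')(Function('f')(27), 2308), Pow(P, -1)) = Mul(Mul(34, Pow(Add(1, Mul(34, 8)), -1), Add(1016, 2308)), Pow(-220005, -1)) = Mul(Mul(34, Pow(Add(1, 272), -1), 3324), Rational(-1, 220005)) = Mul(Mul(34, Pow(273, -1), 3324), Rational(-1, 220005)) = Mul(Mul(34, Rational(1, 273), 3324), Rational(-1, 220005)) = Mul(Rational(37672, 91), Rational(-1, 220005)) = Rational(-37672, 20020455)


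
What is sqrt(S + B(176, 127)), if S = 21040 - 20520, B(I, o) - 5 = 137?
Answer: sqrt(662) ≈ 25.729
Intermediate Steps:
B(I, o) = 142 (B(I, o) = 5 + 137 = 142)
S = 520
sqrt(S + B(176, 127)) = sqrt(520 + 142) = sqrt(662)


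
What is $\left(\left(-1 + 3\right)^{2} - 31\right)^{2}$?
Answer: $729$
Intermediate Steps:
$\left(\left(-1 + 3\right)^{2} - 31\right)^{2} = \left(2^{2} - 31\right)^{2} = \left(4 - 31\right)^{2} = \left(-27\right)^{2} = 729$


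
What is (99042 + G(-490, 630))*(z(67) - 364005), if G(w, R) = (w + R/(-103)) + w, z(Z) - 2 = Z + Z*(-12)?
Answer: -3683785003440/103 ≈ -3.5765e+10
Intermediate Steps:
z(Z) = 2 - 11*Z (z(Z) = 2 + (Z + Z*(-12)) = 2 + (Z - 12*Z) = 2 - 11*Z)
G(w, R) = 2*w - R/103 (G(w, R) = (w + R*(-1/103)) + w = (w - R/103) + w = 2*w - R/103)
(99042 + G(-490, 630))*(z(67) - 364005) = (99042 + (2*(-490) - 1/103*630))*((2 - 11*67) - 364005) = (99042 + (-980 - 630/103))*((2 - 737) - 364005) = (99042 - 101570/103)*(-735 - 364005) = (10099756/103)*(-364740) = -3683785003440/103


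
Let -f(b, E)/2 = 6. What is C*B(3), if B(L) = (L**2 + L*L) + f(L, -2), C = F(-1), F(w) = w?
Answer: -6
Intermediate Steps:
f(b, E) = -12 (f(b, E) = -2*6 = -12)
C = -1
B(L) = -12 + 2*L**2 (B(L) = (L**2 + L*L) - 12 = (L**2 + L**2) - 12 = 2*L**2 - 12 = -12 + 2*L**2)
C*B(3) = -(-12 + 2*3**2) = -(-12 + 2*9) = -(-12 + 18) = -1*6 = -6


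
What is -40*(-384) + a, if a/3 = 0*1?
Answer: 15360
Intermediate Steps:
a = 0 (a = 3*(0*1) = 3*0 = 0)
-40*(-384) + a = -40*(-384) + 0 = 15360 + 0 = 15360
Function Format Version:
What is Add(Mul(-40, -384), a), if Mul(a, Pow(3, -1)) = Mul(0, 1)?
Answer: 15360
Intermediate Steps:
a = 0 (a = Mul(3, Mul(0, 1)) = Mul(3, 0) = 0)
Add(Mul(-40, -384), a) = Add(Mul(-40, -384), 0) = Add(15360, 0) = 15360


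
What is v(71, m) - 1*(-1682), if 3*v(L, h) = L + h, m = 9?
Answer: 5126/3 ≈ 1708.7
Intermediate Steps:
v(L, h) = L/3 + h/3 (v(L, h) = (L + h)/3 = L/3 + h/3)
v(71, m) - 1*(-1682) = ((1/3)*71 + (1/3)*9) - 1*(-1682) = (71/3 + 3) + 1682 = 80/3 + 1682 = 5126/3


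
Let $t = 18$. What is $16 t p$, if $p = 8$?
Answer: $2304$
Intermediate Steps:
$16 t p = 16 \cdot 18 \cdot 8 = 288 \cdot 8 = 2304$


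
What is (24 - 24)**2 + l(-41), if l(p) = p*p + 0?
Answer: 1681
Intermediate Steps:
l(p) = p**2 (l(p) = p**2 + 0 = p**2)
(24 - 24)**2 + l(-41) = (24 - 24)**2 + (-41)**2 = 0**2 + 1681 = 0 + 1681 = 1681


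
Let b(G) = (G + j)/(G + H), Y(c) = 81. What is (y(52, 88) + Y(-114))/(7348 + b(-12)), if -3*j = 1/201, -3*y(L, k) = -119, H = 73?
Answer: 4438482/270274247 ≈ 0.016422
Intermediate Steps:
y(L, k) = 119/3 (y(L, k) = -1/3*(-119) = 119/3)
j = -1/603 (j = -1/3/201 = -1/3*1/201 = -1/603 ≈ -0.0016584)
b(G) = (-1/603 + G)/(73 + G) (b(G) = (G - 1/603)/(G + 73) = (-1/603 + G)/(73 + G))
(y(52, 88) + Y(-114))/(7348 + b(-12)) = (119/3 + 81)/(7348 + (-1/603 - 12)/(73 - 12)) = 362/(3*(7348 - 7237/603/61)) = 362/(3*(7348 + (1/61)*(-7237/603))) = 362/(3*(7348 - 7237/36783)) = 362/(3*(270274247/36783)) = (362/3)*(36783/270274247) = 4438482/270274247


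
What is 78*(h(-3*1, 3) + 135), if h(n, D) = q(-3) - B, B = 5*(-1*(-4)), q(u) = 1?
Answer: 9048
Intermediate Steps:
B = 20 (B = 5*4 = 20)
h(n, D) = -19 (h(n, D) = 1 - 1*20 = 1 - 20 = -19)
78*(h(-3*1, 3) + 135) = 78*(-19 + 135) = 78*116 = 9048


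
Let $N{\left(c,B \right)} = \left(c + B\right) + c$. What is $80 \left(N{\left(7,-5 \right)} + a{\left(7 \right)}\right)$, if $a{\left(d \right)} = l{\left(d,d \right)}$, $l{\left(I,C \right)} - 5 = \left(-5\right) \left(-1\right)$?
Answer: $1520$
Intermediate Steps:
$l{\left(I,C \right)} = 10$ ($l{\left(I,C \right)} = 5 - -5 = 5 + 5 = 10$)
$a{\left(d \right)} = 10$
$N{\left(c,B \right)} = B + 2 c$ ($N{\left(c,B \right)} = \left(B + c\right) + c = B + 2 c$)
$80 \left(N{\left(7,-5 \right)} + a{\left(7 \right)}\right) = 80 \left(\left(-5 + 2 \cdot 7\right) + 10\right) = 80 \left(\left(-5 + 14\right) + 10\right) = 80 \left(9 + 10\right) = 80 \cdot 19 = 1520$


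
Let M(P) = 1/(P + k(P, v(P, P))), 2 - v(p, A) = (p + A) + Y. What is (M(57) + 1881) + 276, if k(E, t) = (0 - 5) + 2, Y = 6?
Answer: 116479/54 ≈ 2157.0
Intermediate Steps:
v(p, A) = -4 - A - p (v(p, A) = 2 - ((p + A) + 6) = 2 - ((A + p) + 6) = 2 - (6 + A + p) = 2 + (-6 - A - p) = -4 - A - p)
k(E, t) = -3 (k(E, t) = -5 + 2 = -3)
M(P) = 1/(-3 + P) (M(P) = 1/(P - 3) = 1/(-3 + P))
(M(57) + 1881) + 276 = (1/(-3 + 57) + 1881) + 276 = (1/54 + 1881) + 276 = 101575/54 + 276 = 116479/54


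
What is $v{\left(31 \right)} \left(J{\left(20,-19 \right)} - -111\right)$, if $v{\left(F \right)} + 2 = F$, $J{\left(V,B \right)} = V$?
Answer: $3799$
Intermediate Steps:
$v{\left(F \right)} = -2 + F$
$v{\left(31 \right)} \left(J{\left(20,-19 \right)} - -111\right) = \left(-2 + 31\right) \left(20 - -111\right) = 29 \left(20 + 111\right) = 29 \cdot 131 = 3799$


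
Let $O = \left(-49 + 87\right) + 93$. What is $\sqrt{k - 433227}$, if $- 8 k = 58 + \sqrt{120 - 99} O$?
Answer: $\frac{\sqrt{-6931748 - 262 \sqrt{21}}}{4} \approx 658.26 i$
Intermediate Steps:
$O = 131$ ($O = 38 + 93 = 131$)
$k = - \frac{29}{4} - \frac{131 \sqrt{21}}{8}$ ($k = - \frac{58 + \sqrt{120 - 99} \cdot 131}{8} = - \frac{58 + \sqrt{21} \cdot 131}{8} = - \frac{58 + 131 \sqrt{21}}{8} = - \frac{29}{4} - \frac{131 \sqrt{21}}{8} \approx -82.29$)
$\sqrt{k - 433227} = \sqrt{\left(- \frac{29}{4} - \frac{131 \sqrt{21}}{8}\right) - 433227} = \sqrt{- \frac{1732937}{4} - \frac{131 \sqrt{21}}{8}}$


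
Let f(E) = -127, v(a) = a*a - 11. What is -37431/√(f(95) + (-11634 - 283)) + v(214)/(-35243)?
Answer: -45785/35243 + 37431*I*√3011/6022 ≈ -1.2991 + 341.07*I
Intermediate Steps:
v(a) = -11 + a² (v(a) = a² - 11 = -11 + a²)
-37431/√(f(95) + (-11634 - 283)) + v(214)/(-35243) = -37431/√(-127 + (-11634 - 283)) + (-11 + 214²)/(-35243) = -37431/√(-127 - 11917) + (-11 + 45796)*(-1/35243) = -37431*(-I*√3011/6022) + 45785*(-1/35243) = -37431*(-I*√3011/6022) - 45785/35243 = -(-37431)*I*√3011/6022 - 45785/35243 = 37431*I*√3011/6022 - 45785/35243 = -45785/35243 + 37431*I*√3011/6022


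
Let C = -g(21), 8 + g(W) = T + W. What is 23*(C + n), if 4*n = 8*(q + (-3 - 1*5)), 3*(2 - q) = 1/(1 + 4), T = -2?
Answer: -7981/15 ≈ -532.07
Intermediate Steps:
q = 29/15 (q = 2 - 1/(3*(1 + 4)) = 2 - 1/3/5 = 2 - 1/3*1/5 = 2 - 1/15 = 29/15 ≈ 1.9333)
g(W) = -10 + W (g(W) = -8 + (-2 + W) = -10 + W)
n = -182/15 (n = (8*(29/15 + (-3 - 1*5)))/4 = (8*(29/15 + (-3 - 5)))/4 = (8*(29/15 - 8))/4 = (8*(-91/15))/4 = (1/4)*(-728/15) = -182/15 ≈ -12.133)
C = -11 (C = -(-10 + 21) = -1*11 = -11)
23*(C + n) = 23*(-11 - 182/15) = 23*(-347/15) = -7981/15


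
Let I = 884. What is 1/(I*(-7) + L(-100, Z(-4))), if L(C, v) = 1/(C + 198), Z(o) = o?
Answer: -98/606423 ≈ -0.00016160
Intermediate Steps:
L(C, v) = 1/(198 + C)
1/(I*(-7) + L(-100, Z(-4))) = 1/(884*(-7) + 1/(198 - 100)) = 1/(-6188 + 1/98) = 1/(-606423/98) = -98/606423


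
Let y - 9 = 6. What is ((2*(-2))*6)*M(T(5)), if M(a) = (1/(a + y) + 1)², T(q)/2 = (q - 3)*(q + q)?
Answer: -75264/3025 ≈ -24.881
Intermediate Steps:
y = 15 (y = 9 + 6 = 15)
T(q) = 4*q*(-3 + q) (T(q) = 2*((q - 3)*(q + q)) = 2*((-3 + q)*(2*q)) = 2*(2*q*(-3 + q)) = 4*q*(-3 + q))
M(a) = (1 + 1/(15 + a))² (M(a) = (1/(a + 15) + 1)² = (1/(15 + a) + 1)² = (1 + 1/(15 + a))²)
((2*(-2))*6)*M(T(5)) = ((2*(-2))*6)*((16 + 4*5*(-3 + 5))²/(15 + 4*5*(-3 + 5))²) = (-4*6)*((16 + 4*5*2)²/(15 + 4*5*2)²) = -24*(16 + 40)²/(15 + 40)² = -24*56²/55² = -24*3136/3025 = -75264/3025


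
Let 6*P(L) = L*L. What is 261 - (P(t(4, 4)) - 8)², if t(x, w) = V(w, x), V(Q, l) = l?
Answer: 2093/9 ≈ 232.56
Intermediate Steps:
t(x, w) = x
P(L) = L²/6 (P(L) = (L*L)/6 = L²/6)
261 - (P(t(4, 4)) - 8)² = 261 - ((⅙)*4² - 8)² = 261 - ((⅙)*16 - 8)² = 261 - (8/3 - 8)² = 261 - (-16/3)² = 261 - 1*256/9 = 261 - 256/9 = 2093/9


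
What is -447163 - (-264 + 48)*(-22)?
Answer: -451915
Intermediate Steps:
-447163 - (-264 + 48)*(-22) = -447163 - (-216)*(-22) = -447163 - 1*4752 = -447163 - 4752 = -451915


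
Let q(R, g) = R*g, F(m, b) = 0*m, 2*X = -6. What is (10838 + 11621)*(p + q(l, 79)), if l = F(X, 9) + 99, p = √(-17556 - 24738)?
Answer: 175651839 + 22459*I*√42294 ≈ 1.7565e+8 + 4.6188e+6*I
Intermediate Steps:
X = -3 (X = (½)*(-6) = -3)
F(m, b) = 0
p = I*√42294 (p = √(-42294) = I*√42294 ≈ 205.66*I)
l = 99 (l = 0 + 99 = 99)
(10838 + 11621)*(p + q(l, 79)) = (10838 + 11621)*(I*√42294 + 99*79) = 22459*(I*√42294 + 7821) = 22459*(7821 + I*√42294) = 175651839 + 22459*I*√42294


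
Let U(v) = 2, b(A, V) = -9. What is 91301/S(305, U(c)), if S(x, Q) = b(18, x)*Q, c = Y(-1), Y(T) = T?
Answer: -91301/18 ≈ -5072.3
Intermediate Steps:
c = -1
S(x, Q) = -9*Q
91301/S(305, U(c)) = 91301/((-9*2)) = 91301/(-18) = 91301*(-1/18) = -91301/18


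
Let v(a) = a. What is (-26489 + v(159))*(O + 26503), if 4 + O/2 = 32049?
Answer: -2385313690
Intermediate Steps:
O = 64090 (O = -8 + 2*32049 = -8 + 64098 = 64090)
(-26489 + v(159))*(O + 26503) = (-26489 + 159)*(64090 + 26503) = -26330*90593 = -2385313690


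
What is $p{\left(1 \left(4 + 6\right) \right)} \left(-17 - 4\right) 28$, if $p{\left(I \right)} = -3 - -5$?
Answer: $-1176$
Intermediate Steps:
$p{\left(I \right)} = 2$ ($p{\left(I \right)} = -3 + 5 = 2$)
$p{\left(1 \left(4 + 6\right) \right)} \left(-17 - 4\right) 28 = 2 \left(-17 - 4\right) 28 = 2 \left(-21\right) 28 = \left(-42\right) 28 = -1176$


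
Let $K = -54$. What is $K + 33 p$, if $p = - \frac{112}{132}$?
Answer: $-82$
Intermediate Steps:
$p = - \frac{28}{33}$ ($p = \left(-112\right) \frac{1}{132} = - \frac{28}{33} \approx -0.84848$)
$K + 33 p = -54 + 33 \left(- \frac{28}{33}\right) = -54 - 28 = -82$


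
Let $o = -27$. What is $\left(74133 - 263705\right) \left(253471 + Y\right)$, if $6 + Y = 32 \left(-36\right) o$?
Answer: $-53946314468$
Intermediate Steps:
$Y = 31098$ ($Y = -6 + 32 \left(-36\right) \left(-27\right) = -6 - -31104 = -6 + 31104 = 31098$)
$\left(74133 - 263705\right) \left(253471 + Y\right) = \left(74133 - 263705\right) \left(253471 + 31098\right) = \left(-189572\right) 284569 = -53946314468$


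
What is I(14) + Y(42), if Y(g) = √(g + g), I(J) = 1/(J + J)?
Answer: 1/28 + 2*√21 ≈ 9.2009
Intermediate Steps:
I(J) = 1/(2*J)
Y(g) = √2*√g (Y(g) = √(2*g) = √2*√g)
I(14) + Y(42) = (½)/14 + √2*√42 = (½)*(1/14) + 2*√21 = 1/28 + 2*√21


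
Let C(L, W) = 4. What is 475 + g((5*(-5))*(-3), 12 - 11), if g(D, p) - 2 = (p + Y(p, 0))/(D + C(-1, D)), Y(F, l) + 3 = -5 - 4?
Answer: 37672/79 ≈ 476.86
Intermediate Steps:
Y(F, l) = -12 (Y(F, l) = -3 + (-5 - 4) = -3 - 9 = -12)
g(D, p) = 2 + (-12 + p)/(4 + D) (g(D, p) = 2 + (p - 12)/(D + 4) = 2 + (-12 + p)/(4 + D))
475 + g((5*(-5))*(-3), 12 - 11) = 475 + (-4 + (12 - 11) + 2*((5*(-5))*(-3)))/(4 + (5*(-5))*(-3)) = 475 + (-4 + 1 + 2*(-25*(-3)))/(4 - 25*(-3)) = 475 + (-4 + 1 + 2*75)/(4 + 75) = 475 + (-4 + 1 + 150)/79 = 475 + (1/79)*147 = 475 + 147/79 = 37672/79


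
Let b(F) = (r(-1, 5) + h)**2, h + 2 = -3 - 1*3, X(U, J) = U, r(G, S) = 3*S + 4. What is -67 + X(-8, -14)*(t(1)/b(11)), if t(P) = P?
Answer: -8115/121 ≈ -67.066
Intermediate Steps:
r(G, S) = 4 + 3*S
h = -8 (h = -2 + (-3 - 1*3) = -2 + (-3 - 3) = -2 - 6 = -8)
b(F) = 121 (b(F) = ((4 + 3*5) - 8)**2 = ((4 + 15) - 8)**2 = (19 - 8)**2 = 11**2 = 121)
-67 + X(-8, -14)*(t(1)/b(11)) = -67 - 8/121 = -8115/121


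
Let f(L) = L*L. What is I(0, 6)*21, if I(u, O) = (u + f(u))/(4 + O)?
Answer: 0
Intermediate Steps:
f(L) = L²
I(u, O) = (u + u²)/(4 + O)
I(0, 6)*21 = (0*(1 + 0)/(4 + 6))*21 = (0*1/10)*21 = (0*(⅒)*1)*21 = 0*21 = 0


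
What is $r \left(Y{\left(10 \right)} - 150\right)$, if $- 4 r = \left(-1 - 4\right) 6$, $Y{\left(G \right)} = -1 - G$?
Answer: $- \frac{2415}{2} \approx -1207.5$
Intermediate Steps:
$r = \frac{15}{2}$ ($r = - \frac{\left(-1 - 4\right) 6}{4} = - \frac{\left(-5\right) 6}{4} = \left(- \frac{1}{4}\right) \left(-30\right) = \frac{15}{2} \approx 7.5$)
$r \left(Y{\left(10 \right)} - 150\right) = \frac{15 \left(\left(-1 - 10\right) - 150\right)}{2} = \frac{15 \left(-11 - 150\right)}{2} = \frac{15}{2} \left(-161\right) = - \frac{2415}{2}$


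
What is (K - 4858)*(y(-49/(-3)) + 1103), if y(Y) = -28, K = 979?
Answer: -4169925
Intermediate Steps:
(K - 4858)*(y(-49/(-3)) + 1103) = (979 - 4858)*(-28 + 1103) = -3879*1075 = -4169925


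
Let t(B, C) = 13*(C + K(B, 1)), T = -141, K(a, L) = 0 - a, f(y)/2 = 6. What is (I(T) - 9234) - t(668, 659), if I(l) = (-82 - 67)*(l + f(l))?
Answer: 10104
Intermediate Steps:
f(y) = 12 (f(y) = 2*6 = 12)
K(a, L) = -a
I(l) = -1788 - 149*l (I(l) = (-82 - 67)*(l + 12) = -149*(12 + l) = -1788 - 149*l)
t(B, C) = -13*B + 13*C (t(B, C) = 13*(C - B) = -13*B + 13*C)
(I(T) - 9234) - t(668, 659) = ((-1788 - 149*(-141)) - 9234) - (-13*668 + 13*659) = ((-1788 + 21009) - 9234) - (-8684 + 8567) = (19221 - 9234) - 1*(-117) = 9987 + 117 = 10104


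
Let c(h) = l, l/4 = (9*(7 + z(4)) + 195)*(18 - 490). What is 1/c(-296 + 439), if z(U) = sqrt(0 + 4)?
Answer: -1/521088 ≈ -1.9191e-6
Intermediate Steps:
z(U) = 2 (z(U) = sqrt(4) = 2)
l = -521088 (l = 4*((9*(7 + 2) + 195)*(18 - 490)) = 4*((9*9 + 195)*(-472)) = 4*((81 + 195)*(-472)) = 4*(276*(-472)) = 4*(-130272) = -521088)
c(h) = -521088
1/c(-296 + 439) = 1/(-521088) = -1/521088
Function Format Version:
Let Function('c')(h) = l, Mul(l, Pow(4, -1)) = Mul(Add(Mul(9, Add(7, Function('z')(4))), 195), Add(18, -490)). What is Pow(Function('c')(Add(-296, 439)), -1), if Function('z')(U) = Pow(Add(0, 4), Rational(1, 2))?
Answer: Rational(-1, 521088) ≈ -1.9191e-6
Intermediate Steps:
Function('z')(U) = 2 (Function('z')(U) = Pow(4, Rational(1, 2)) = 2)
l = -521088 (l = Mul(4, Mul(Add(Mul(9, Add(7, 2)), 195), Add(18, -490))) = Mul(4, Mul(Add(Mul(9, 9), 195), -472)) = Mul(4, Mul(Add(81, 195), -472)) = Mul(4, Mul(276, -472)) = Mul(4, -130272) = -521088)
Function('c')(h) = -521088
Pow(Function('c')(Add(-296, 439)), -1) = Pow(-521088, -1) = Rational(-1, 521088)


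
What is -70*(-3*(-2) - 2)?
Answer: -280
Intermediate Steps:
-70*(-3*(-2) - 2) = -70*(6 - 2) = -70*4 = -280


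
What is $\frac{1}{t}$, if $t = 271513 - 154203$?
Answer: $\frac{1}{117310} \approx 8.5244 \cdot 10^{-6}$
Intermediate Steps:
$t = 117310$
$\frac{1}{t} = \frac{1}{117310}$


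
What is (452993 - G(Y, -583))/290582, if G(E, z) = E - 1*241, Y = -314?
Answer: 226774/145291 ≈ 1.5608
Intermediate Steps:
G(E, z) = -241 + E (G(E, z) = E - 241 = -241 + E)
(452993 - G(Y, -583))/290582 = (452993 - (-241 - 314))/290582 = (452993 - 1*(-555))*(1/290582) = (452993 + 555)*(1/290582) = 453548*(1/290582) = 226774/145291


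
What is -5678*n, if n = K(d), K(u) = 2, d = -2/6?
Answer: -11356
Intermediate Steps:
d = -⅓ (d = -2*⅙ = -⅓ ≈ -0.33333)
n = 2
-5678*n = -5678*2 = -11356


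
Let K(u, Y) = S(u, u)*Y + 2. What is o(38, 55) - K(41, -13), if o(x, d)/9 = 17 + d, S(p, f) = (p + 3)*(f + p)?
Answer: 47550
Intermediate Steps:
S(p, f) = (3 + p)*(f + p)
o(x, d) = 153 + 9*d (o(x, d) = 9*(17 + d) = 153 + 9*d)
K(u, Y) = 2 + Y*(2*u**2 + 6*u) (K(u, Y) = (u**2 + 3*u + 3*u + u*u)*Y + 2 = (u**2 + 3*u + 3*u + u**2)*Y + 2 = (2*u**2 + 6*u)*Y + 2 = Y*(2*u**2 + 6*u) + 2 = 2 + Y*(2*u**2 + 6*u))
o(38, 55) - K(41, -13) = (153 + 9*55) - (2 + 2*(-13)*41*(3 + 41)) = (153 + 495) - (2 + 2*(-13)*41*44) = 648 - (2 - 46904) = 648 - 1*(-46902) = 648 + 46902 = 47550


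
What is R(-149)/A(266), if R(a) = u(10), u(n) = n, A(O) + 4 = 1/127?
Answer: -1270/507 ≈ -2.5049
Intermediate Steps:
A(O) = -507/127 (A(O) = -4 + 1/127 = -507/127)
R(a) = 10
R(-149)/A(266) = 10/(-507/127) = 10*(-127/507) = -1270/507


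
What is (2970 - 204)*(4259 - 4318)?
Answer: -163194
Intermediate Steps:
(2970 - 204)*(4259 - 4318) = 2766*(-59) = -163194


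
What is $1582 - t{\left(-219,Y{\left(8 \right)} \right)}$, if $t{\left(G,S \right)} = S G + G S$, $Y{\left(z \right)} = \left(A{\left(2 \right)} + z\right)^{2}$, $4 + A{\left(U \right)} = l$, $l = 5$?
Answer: $37060$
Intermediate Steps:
$A{\left(U \right)} = 1$ ($A{\left(U \right)} = -4 + 5 = 1$)
$Y{\left(z \right)} = \left(1 + z\right)^{2}$
$t{\left(G,S \right)} = 2 G S$ ($t{\left(G,S \right)} = G S + G S = 2 G S$)
$1582 - t{\left(-219,Y{\left(8 \right)} \right)} = 1582 - 2 \left(-219\right) \left(1 + 8\right)^{2} = 1582 - 2 \left(-219\right) 9^{2} = 1582 - 2 \left(-219\right) 81 = 1582 - -35478 = 1582 + 35478 = 37060$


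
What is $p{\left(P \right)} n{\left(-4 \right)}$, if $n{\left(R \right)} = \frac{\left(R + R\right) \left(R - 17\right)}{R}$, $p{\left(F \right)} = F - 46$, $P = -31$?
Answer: $3234$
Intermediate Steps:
$p{\left(F \right)} = -46 + F$
$n{\left(R \right)} = -34 + 2 R$ ($n{\left(R \right)} = \frac{2 R \left(-17 + R\right)}{R} = -34 + 2 R$)
$p{\left(P \right)} n{\left(-4 \right)} = \left(-46 - 31\right) \left(-34 + 2 \left(-4\right)\right) = - 77 \left(-34 - 8\right) = \left(-77\right) \left(-42\right) = 3234$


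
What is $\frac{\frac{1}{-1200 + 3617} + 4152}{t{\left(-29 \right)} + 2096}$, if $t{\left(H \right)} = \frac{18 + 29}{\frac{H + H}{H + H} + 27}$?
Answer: $\frac{56198156}{28392499} \approx 1.9793$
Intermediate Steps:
$t{\left(H \right)} = \frac{47}{28}$ ($t{\left(H \right)} = \frac{47}{\frac{2 H}{2 H} + 27} = \frac{47}{2 H \frac{1}{2 H} + 27} = \frac{47}{1 + 27} = \frac{47}{28}$)
$\frac{\frac{1}{-1200 + 3617} + 4152}{t{\left(-29 \right)} + 2096} = \frac{\frac{1}{-1200 + 3617} + 4152}{\frac{47}{28} + 2096} = \frac{\frac{1}{2417} + 4152}{\frac{58735}{28}} = \left(\frac{1}{2417} + 4152\right) \frac{28}{58735} = \frac{10035385}{2417} \cdot \frac{28}{58735} = \frac{56198156}{28392499}$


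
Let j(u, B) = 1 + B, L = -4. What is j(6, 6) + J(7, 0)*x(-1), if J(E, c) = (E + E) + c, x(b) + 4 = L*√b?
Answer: -49 - 56*I ≈ -49.0 - 56.0*I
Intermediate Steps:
x(b) = -4 - 4*√b
J(E, c) = c + 2*E (J(E, c) = 2*E + c = c + 2*E)
j(6, 6) + J(7, 0)*x(-1) = (1 + 6) + (0 + 2*7)*(-4 - 4*I) = 7 + (0 + 14)*(-4 - 4*I) = 7 + 14*(-4 - 4*I) = 7 + (-56 - 56*I) = -49 - 56*I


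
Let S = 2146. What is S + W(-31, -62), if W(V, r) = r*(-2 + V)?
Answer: 4192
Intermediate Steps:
S + W(-31, -62) = 2146 - 62*(-2 - 31) = 2146 - 62*(-33) = 2146 + 2046 = 4192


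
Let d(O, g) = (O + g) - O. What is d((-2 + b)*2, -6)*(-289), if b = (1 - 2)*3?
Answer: 1734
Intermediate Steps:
b = -3 (b = -1*3 = -3)
d(O, g) = g
d((-2 + b)*2, -6)*(-289) = -6*(-289) = 1734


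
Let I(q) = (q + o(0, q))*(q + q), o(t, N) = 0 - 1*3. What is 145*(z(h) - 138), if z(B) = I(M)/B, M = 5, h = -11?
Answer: -223010/11 ≈ -20274.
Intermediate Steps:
o(t, N) = -3 (o(t, N) = 0 - 3 = -3)
I(q) = 2*q*(-3 + q) (I(q) = (q - 3)*(q + q) = (-3 + q)*(2*q) = 2*q*(-3 + q))
z(B) = 20/B (z(B) = (2*5*(-3 + 5))/B = (2*5*2)/B = 20/B)
145*(z(h) - 138) = 145*(20/(-11) - 138) = 145*(20*(-1/11) - 138) = 145*(-20/11 - 138) = 145*(-1538/11) = -223010/11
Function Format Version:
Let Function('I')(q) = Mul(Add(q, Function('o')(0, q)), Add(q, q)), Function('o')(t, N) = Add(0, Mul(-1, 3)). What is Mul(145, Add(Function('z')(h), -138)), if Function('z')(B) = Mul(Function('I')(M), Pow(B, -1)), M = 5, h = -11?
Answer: Rational(-223010, 11) ≈ -20274.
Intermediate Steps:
Function('o')(t, N) = -3 (Function('o')(t, N) = Add(0, -3) = -3)
Function('I')(q) = Mul(2, q, Add(-3, q)) (Function('I')(q) = Mul(Add(q, -3), Add(q, q)) = Mul(Add(-3, q), Mul(2, q)) = Mul(2, q, Add(-3, q)))
Function('z')(B) = Mul(20, Pow(B, -1)) (Function('z')(B) = Mul(Mul(2, 5, Add(-3, 5)), Pow(B, -1)) = Mul(Mul(2, 5, 2), Pow(B, -1)) = Mul(20, Pow(B, -1)))
Mul(145, Add(Function('z')(h), -138)) = Mul(145, Add(Mul(20, Pow(-11, -1)), -138)) = Mul(145, Add(Mul(20, Rational(-1, 11)), -138)) = Mul(145, Add(Rational(-20, 11), -138)) = Mul(145, Rational(-1538, 11)) = Rational(-223010, 11)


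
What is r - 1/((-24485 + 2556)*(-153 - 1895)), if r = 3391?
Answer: 152291817471/44910592 ≈ 3391.0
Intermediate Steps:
r - 1/((-24485 + 2556)*(-153 - 1895)) = 3391 - 1/((-24485 + 2556)*(-153 - 1895)) = 3391 - 1/((-21929*(-2048))) = 3391 - 1/44910592 = 152291817471/44910592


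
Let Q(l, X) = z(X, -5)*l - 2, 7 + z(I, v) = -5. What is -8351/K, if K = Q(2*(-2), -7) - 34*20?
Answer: 8351/634 ≈ 13.172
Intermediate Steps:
z(I, v) = -12 (z(I, v) = -7 - 5 = -12)
Q(l, X) = -2 - 12*l (Q(l, X) = -12*l - 2 = -2 - 12*l)
K = -634 (K = (-2 - 24*(-2)) - 34*20 = (-2 - 12*(-4)) - 680 = (-2 + 48) - 680 = 46 - 680 = -634)
-8351/K = -8351/(-634) = -8351*(-1/634) = 8351/634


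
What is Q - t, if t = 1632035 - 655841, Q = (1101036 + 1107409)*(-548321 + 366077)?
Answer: -402476826774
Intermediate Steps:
Q = -402475850580 (Q = 2208445*(-182244) = -402475850580)
t = 976194
Q - t = -402475850580 - 1*976194 = -402475850580 - 976194 = -402476826774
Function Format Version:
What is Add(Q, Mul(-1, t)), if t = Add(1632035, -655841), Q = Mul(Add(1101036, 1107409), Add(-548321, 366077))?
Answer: -402476826774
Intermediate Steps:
Q = -402475850580 (Q = Mul(2208445, -182244) = -402475850580)
t = 976194
Add(Q, Mul(-1, t)) = Add(-402475850580, Mul(-1, 976194)) = Add(-402475850580, -976194) = -402476826774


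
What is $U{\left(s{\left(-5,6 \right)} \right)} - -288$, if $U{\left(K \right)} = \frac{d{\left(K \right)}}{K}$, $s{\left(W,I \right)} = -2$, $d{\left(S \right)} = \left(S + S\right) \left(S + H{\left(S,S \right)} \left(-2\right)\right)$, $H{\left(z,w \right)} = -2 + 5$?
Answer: $272$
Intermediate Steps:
$H{\left(z,w \right)} = 3$
$d{\left(S \right)} = 2 S \left(-6 + S\right)$ ($d{\left(S \right)} = \left(S + S\right) \left(S + 3 \left(-2\right)\right) = 2 S \left(S - 6\right) = 2 S \left(-6 + S\right)$)
$U{\left(K \right)} = -12 + 2 K$ ($U{\left(K \right)} = \frac{2 K \left(-6 + K\right)}{K} = -12 + 2 K$)
$U{\left(s{\left(-5,6 \right)} \right)} - -288 = \left(-12 + 2 \left(-2\right)\right) - -288 = \left(-12 - 4\right) + 288 = -16 + 288 = 272$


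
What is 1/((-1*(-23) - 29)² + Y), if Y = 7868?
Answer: 1/7904 ≈ 0.00012652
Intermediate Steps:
1/((-1*(-23) - 29)² + Y) = 1/((-1*(-23) - 29)² + 7868) = 1/((23 - 29)² + 7868) = 1/((-6)² + 7868) = 1/(36 + 7868) = 1/7904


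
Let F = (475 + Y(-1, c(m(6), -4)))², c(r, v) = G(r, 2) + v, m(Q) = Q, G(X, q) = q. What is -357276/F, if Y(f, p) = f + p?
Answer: -89319/55696 ≈ -1.6037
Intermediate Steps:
c(r, v) = 2 + v
F = 222784 (F = (475 + (-1 + (2 - 4)))² = (475 + (-1 - 2))² = (475 - 3)² = 472² = 222784)
-357276/F = -357276/222784 = -357276*1/222784 = -89319/55696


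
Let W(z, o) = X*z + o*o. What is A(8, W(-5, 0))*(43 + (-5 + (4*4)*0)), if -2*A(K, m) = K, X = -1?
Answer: -152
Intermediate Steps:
W(z, o) = o² - z (W(z, o) = -z + o*o = -z + o² = o² - z)
A(K, m) = -K/2
A(8, W(-5, 0))*(43 + (-5 + (4*4)*0)) = (-½*8)*(43 + (-5 + (4*4)*0)) = -4*(43 + (-5 + 16*0)) = -4*(43 + (-5 + 0)) = -4*(43 - 5) = -4*38 = -152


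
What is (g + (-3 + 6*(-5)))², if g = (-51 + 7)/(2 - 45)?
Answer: 1890625/1849 ≈ 1022.5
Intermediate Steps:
g = 44/43 (g = -44/(-43) = -44*(-1/43) = 44/43 ≈ 1.0233)
(g + (-3 + 6*(-5)))² = (44/43 + (-3 + 6*(-5)))² = (44/43 + (-3 - 30))² = (44/43 - 33)² = (-1375/43)² = 1890625/1849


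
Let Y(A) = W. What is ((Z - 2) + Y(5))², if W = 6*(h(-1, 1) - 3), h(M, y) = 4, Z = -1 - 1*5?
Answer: 4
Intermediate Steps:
Z = -6 (Z = -1 - 5 = -6)
W = 6 (W = 6*(4 - 3) = 6*1 = 6)
Y(A) = 6
((Z - 2) + Y(5))² = ((-6 - 2) + 6)² = (-8 + 6)² = (-2)² = 4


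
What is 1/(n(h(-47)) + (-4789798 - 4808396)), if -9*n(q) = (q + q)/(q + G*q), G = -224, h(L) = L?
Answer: -2007/19263575356 ≈ -1.0419e-7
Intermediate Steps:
n(q) = 2/2007 (n(q) = -(q + q)/(9*(q - 224*q)) = -2*q/(9*((-223*q))) = -2*q*(-1/(223*q))/9 = -⅑*(-2/223) = 2/2007)
1/(n(h(-47)) + (-4789798 - 4808396)) = 1/(2/2007 + (-4789798 - 4808396)) = 1/(2/2007 - 9598194) = 1/(-19263575356/2007) = -2007/19263575356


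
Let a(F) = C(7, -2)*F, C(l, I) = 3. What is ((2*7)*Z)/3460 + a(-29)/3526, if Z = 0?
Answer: -87/3526 ≈ -0.024674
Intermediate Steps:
a(F) = 3*F
((2*7)*Z)/3460 + a(-29)/3526 = ((2*7)*0)/3460 + (3*(-29))/3526 = (14*0)*(1/3460) - 87*1/3526 = 0*(1/3460) - 87/3526 = 0 - 87/3526 = -87/3526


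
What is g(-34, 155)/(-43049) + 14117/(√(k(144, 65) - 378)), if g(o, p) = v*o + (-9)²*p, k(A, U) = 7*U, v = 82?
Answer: -9767/43049 + 14117*√77/77 ≈ 1608.6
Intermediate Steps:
g(o, p) = 81*p + 82*o (g(o, p) = 82*o + (-9)²*p = 82*o + 81*p = 81*p + 82*o)
g(-34, 155)/(-43049) + 14117/(√(k(144, 65) - 378)) = (81*155 + 82*(-34))/(-43049) + 14117/(√(7*65 - 378)) = (12555 - 2788)*(-1/43049) + 14117/(√(455 - 378)) = 9767*(-1/43049) + 14117/(√77) = -9767/43049 + 14117*(√77/77) = -9767/43049 + 14117*√77/77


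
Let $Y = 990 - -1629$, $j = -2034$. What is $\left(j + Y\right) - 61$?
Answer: $524$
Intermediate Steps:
$Y = 2619$ ($Y = 990 + 1629 = 2619$)
$\left(j + Y\right) - 61 = \left(-2034 + 2619\right) - 61 = 585 - 61 = 524$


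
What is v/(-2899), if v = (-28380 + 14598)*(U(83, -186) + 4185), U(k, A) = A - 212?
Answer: 52192434/2899 ≈ 18004.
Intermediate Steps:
U(k, A) = -212 + A
v = -52192434 (v = (-28380 + 14598)*((-212 - 186) + 4185) = -13782*(-398 + 4185) = -13782*3787 = -52192434)
v/(-2899) = -52192434/(-2899) = -52192434*(-1/2899) = 52192434/2899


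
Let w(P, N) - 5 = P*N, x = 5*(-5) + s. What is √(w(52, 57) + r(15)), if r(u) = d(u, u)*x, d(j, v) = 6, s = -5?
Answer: √2789 ≈ 52.811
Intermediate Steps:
x = -30 (x = 5*(-5) - 5 = -25 - 5 = -30)
w(P, N) = 5 + N*P (w(P, N) = 5 + P*N = 5 + N*P)
r(u) = -180 (r(u) = 6*(-30) = -180)
√(w(52, 57) + r(15)) = √((5 + 57*52) - 180) = √((5 + 2964) - 180) = √(2969 - 180) = √2789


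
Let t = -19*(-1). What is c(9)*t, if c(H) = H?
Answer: 171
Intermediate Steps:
t = 19
c(9)*t = 9*19 = 171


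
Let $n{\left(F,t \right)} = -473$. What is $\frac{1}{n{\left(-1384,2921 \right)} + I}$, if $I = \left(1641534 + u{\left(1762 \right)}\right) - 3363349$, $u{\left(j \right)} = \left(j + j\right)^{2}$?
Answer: $\frac{1}{10696288} \approx 9.349 \cdot 10^{-8}$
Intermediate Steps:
$u{\left(j \right)} = 4 j^{2}$ ($u{\left(j \right)} = \left(2 j\right)^{2} = 4 j^{2}$)
$I = 10696761$ ($I = \left(1641534 + 4 \cdot 1762^{2}\right) - 3363349 = \left(1641534 + 4 \cdot 3104644\right) - 3363349 = \left(1641534 + 12418576\right) - 3363349 = 14060110 - 3363349 = 10696761$)
$\frac{1}{n{\left(-1384,2921 \right)} + I} = \frac{1}{-473 + 10696761} = \frac{1}{10696288}$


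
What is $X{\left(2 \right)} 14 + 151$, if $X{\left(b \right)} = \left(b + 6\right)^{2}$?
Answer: $1047$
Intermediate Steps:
$X{\left(b \right)} = \left(6 + b\right)^{2}$
$X{\left(2 \right)} 14 + 151 = \left(6 + 2\right)^{2} \cdot 14 + 151 = 8^{2} \cdot 14 + 151 = 64 \cdot 14 + 151 = 896 + 151 = 1047$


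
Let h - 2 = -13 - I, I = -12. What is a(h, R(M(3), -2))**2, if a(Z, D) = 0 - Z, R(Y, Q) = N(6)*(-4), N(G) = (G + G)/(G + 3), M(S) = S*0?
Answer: 1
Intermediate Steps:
M(S) = 0
N(G) = 2*G/(3 + G) (N(G) = (2*G)/(3 + G) = 2*G/(3 + G))
h = 1 (h = 2 + (-13 - 1*(-12)) = 2 + (-13 + 12) = 2 - 1 = 1)
R(Y, Q) = -16/3 (R(Y, Q) = (2*6/(3 + 6))*(-4) = (2*6/9)*(-4) = (2*6*(1/9))*(-4) = (4/3)*(-4) = -16/3)
a(Z, D) = -Z
a(h, R(M(3), -2))**2 = (-1*1)**2 = (-1)**2 = 1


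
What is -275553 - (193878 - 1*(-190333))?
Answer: -659764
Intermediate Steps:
-275553 - (193878 - 1*(-190333)) = -275553 - (193878 + 190333) = -275553 - 1*384211 = -275553 - 384211 = -659764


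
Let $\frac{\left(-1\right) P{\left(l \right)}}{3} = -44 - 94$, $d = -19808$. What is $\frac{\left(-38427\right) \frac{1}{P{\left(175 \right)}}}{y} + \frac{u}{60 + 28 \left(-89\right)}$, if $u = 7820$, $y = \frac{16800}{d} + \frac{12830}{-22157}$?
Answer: $\frac{50765583795763}{821176628640} \approx 61.821$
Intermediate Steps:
$P{\left(l \right)} = 414$ ($P{\left(l \right)} = - 3 \left(-44 - 94\right) = \left(-3\right) \left(-138\right) = 414$)
$y = - \frac{19574195}{13715183}$ ($y = \frac{16800}{-19808} + \frac{12830}{-22157} = 16800 \left(- \frac{1}{19808}\right) + 12830 \left(- \frac{1}{22157}\right) = - \frac{525}{619} - \frac{12830}{22157} = - \frac{19574195}{13715183} \approx -1.4272$)
$\frac{\left(-38427\right) \frac{1}{P{\left(175 \right)}}}{y} + \frac{u}{60 + 28 \left(-89\right)} = \frac{\left(-38427\right) \frac{1}{414}}{- \frac{19574195}{13715183}} + \frac{7820}{60 + 28 \left(-89\right)} = \left(-38427\right) \frac{1}{414} \left(- \frac{13715183}{19574195}\right) + \frac{7820}{60 - 2492} = \left(- \frac{12809}{138}\right) \left(- \frac{13715183}{19574195}\right) + \frac{7820}{-2432} = \frac{175677779047}{2701238910} + 7820 \left(- \frac{1}{2432}\right) = \frac{175677779047}{2701238910} - \frac{1955}{608} = \frac{50765583795763}{821176628640}$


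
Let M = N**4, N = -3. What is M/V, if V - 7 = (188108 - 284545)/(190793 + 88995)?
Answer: 7554276/620693 ≈ 12.171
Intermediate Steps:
V = 1862079/279788 (V = 7 + (188108 - 284545)/(190793 + 88995) = 7 - 96437/279788 = 1862079/279788 ≈ 6.6553)
M = 81 (M = (-3)**4 = 81)
M/V = 81/(1862079/279788) = 81*(279788/1862079) = 7554276/620693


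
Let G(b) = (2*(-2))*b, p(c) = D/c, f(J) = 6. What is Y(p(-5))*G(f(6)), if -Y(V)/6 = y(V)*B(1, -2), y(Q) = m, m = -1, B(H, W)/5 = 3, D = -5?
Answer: -2160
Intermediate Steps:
B(H, W) = 15 (B(H, W) = 5*3 = 15)
y(Q) = -1
p(c) = -5/c
G(b) = -4*b
Y(V) = 90 (Y(V) = -(-6)*15 = -6*(-15) = 90)
Y(p(-5))*G(f(6)) = 90*(-4*6) = 90*(-24) = -2160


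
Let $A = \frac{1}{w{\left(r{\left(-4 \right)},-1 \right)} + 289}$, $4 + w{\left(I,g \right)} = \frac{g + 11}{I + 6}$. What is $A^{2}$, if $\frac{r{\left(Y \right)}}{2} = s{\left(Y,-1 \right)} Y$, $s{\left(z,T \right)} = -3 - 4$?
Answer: $\frac{961}{78145600} \approx 1.2298 \cdot 10^{-5}$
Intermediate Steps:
$s{\left(z,T \right)} = -7$
$r{\left(Y \right)} = - 14 Y$ ($r{\left(Y \right)} = 2 \left(- 7 Y\right) = - 14 Y$)
$w{\left(I,g \right)} = -4 + \frac{11 + g}{6 + I}$ ($w{\left(I,g \right)} = -4 + \frac{g + 11}{I + 6} = -4 + \frac{11 + g}{6 + I}$)
$A = \frac{31}{8840}$ ($A = \frac{1}{\frac{-13 - 1 - 4 \left(\left(-14\right) \left(-4\right)\right)}{6 - -56} + 289} = \frac{1}{\frac{-13 - 1 - 224}{6 + 56} + 289} = \frac{1}{\frac{-13 - 1 - 224}{62} + 289} = \frac{1}{\frac{1}{62} \left(-238\right) + 289} = \frac{1}{- \frac{119}{31} + 289} = \frac{1}{\frac{8840}{31}} = \frac{31}{8840} \approx 0.0035068$)
$A^{2} = \left(\frac{31}{8840}\right)^{2} = \frac{961}{78145600}$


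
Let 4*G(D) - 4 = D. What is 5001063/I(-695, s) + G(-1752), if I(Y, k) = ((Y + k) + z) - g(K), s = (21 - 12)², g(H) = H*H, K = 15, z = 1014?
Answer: 4924588/175 ≈ 28141.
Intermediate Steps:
G(D) = 1 + D/4
g(H) = H²
s = 81 (s = 9² = 81)
I(Y, k) = 789 + Y + k (I(Y, k) = ((Y + k) + 1014) - 1*15² = (1014 + Y + k) - 1*225 = (1014 + Y + k) - 225 = 789 + Y + k)
5001063/I(-695, s) + G(-1752) = 5001063/(789 - 695 + 81) + (1 + (¼)*(-1752)) = 5001063/175 + (1 - 438) = 5001063*(1/175) - 437 = 5001063/175 - 437 = 4924588/175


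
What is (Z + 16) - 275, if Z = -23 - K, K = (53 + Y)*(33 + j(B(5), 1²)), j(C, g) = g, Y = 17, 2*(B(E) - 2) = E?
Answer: -2662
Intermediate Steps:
B(E) = 2 + E/2
K = 2380 (K = (53 + 17)*(33 + 1²) = 70*(33 + 1) = 70*34 = 2380)
Z = -2403 (Z = -23 - 1*2380 = -23 - 2380 = -2403)
(Z + 16) - 275 = (-2403 + 16) - 275 = -2387 - 275 = -2662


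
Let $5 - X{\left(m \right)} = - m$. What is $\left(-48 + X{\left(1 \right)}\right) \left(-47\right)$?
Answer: $1974$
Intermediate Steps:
$X{\left(m \right)} = 5 + m$ ($X{\left(m \right)} = 5 - - m = 5 + m$)
$\left(-48 + X{\left(1 \right)}\right) \left(-47\right) = \left(-48 + \left(5 + 1\right)\right) \left(-47\right) = \left(-48 + 6\right) \left(-47\right) = \left(-42\right) \left(-47\right) = 1974$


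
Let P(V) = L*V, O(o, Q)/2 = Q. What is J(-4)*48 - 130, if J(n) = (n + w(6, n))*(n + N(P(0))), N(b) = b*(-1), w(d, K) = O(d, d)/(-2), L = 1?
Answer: 1790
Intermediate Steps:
O(o, Q) = 2*Q
w(d, K) = -d (w(d, K) = (2*d)/(-2) = (2*d)*(-½) = -d)
P(V) = V (P(V) = 1*V = V)
N(b) = -b
J(n) = n*(-6 + n) (J(n) = (n - 1*6)*(n - 1*0) = (n - 6)*(n + 0) = (-6 + n)*n = n*(-6 + n))
J(-4)*48 - 130 = -4*(-6 - 4)*48 - 130 = -4*(-10)*48 - 130 = 40*48 - 130 = 1920 - 130 = 1790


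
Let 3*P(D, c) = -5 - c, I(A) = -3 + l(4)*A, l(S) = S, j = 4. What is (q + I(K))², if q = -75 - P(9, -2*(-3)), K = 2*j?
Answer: 16129/9 ≈ 1792.1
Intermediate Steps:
K = 8 (K = 2*4 = 8)
I(A) = -3 + 4*A
P(D, c) = -5/3 - c/3 (P(D, c) = (-5 - c)/3 = -5/3 - c/3)
q = -214/3 (q = -75 - (-5/3 - (-2)*(-3)/3) = -75 - (-5/3 - ⅓*6) = -75 - (-5/3 - 2) = -75 - 1*(-11/3) = -75 + 11/3 = -214/3 ≈ -71.333)
(q + I(K))² = (-214/3 + (-3 + 4*8))² = (-214/3 + (-3 + 32))² = (-214/3 + 29)² = (-127/3)² = 16129/9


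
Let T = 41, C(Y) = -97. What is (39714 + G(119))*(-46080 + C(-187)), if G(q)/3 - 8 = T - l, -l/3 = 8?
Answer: -1843986141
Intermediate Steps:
l = -24 (l = -3*8 = -24)
G(q) = 219 (G(q) = 24 + 3*(41 - 1*(-24)) = 24 + 3*(41 + 24) = 24 + 3*65 = 24 + 195 = 219)
(39714 + G(119))*(-46080 + C(-187)) = (39714 + 219)*(-46080 - 97) = 39933*(-46177) = -1843986141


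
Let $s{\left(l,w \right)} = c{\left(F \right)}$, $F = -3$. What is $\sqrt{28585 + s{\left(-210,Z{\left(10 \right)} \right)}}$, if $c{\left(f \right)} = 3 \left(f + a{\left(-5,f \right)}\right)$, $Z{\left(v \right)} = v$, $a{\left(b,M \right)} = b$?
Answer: $169$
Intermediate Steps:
$c{\left(f \right)} = -15 + 3 f$ ($c{\left(f \right)} = 3 \left(f - 5\right) = 3 \left(-5 + f\right) = -15 + 3 f$)
$s{\left(l,w \right)} = -24$ ($s{\left(l,w \right)} = -15 + 3 \left(-3\right) = -15 - 9 = -24$)
$\sqrt{28585 + s{\left(-210,Z{\left(10 \right)} \right)}} = \sqrt{28585 - 24} = \sqrt{28561} = 169$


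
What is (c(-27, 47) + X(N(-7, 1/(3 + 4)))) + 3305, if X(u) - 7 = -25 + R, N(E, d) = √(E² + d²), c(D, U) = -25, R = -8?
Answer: 3254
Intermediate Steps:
X(u) = -26 (X(u) = 7 + (-25 - 8) = 7 - 33 = -26)
(c(-27, 47) + X(N(-7, 1/(3 + 4)))) + 3305 = (-25 - 26) + 3305 = -51 + 3305 = 3254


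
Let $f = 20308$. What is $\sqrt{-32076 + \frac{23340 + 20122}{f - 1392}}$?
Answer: $\frac{i \sqrt{2869113402266}}{9458} \approx 179.09 i$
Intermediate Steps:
$\sqrt{-32076 + \frac{23340 + 20122}{f - 1392}} = \sqrt{-32076 + \frac{23340 + 20122}{20308 - 1392}} = \sqrt{-32076 + \frac{43462}{20308 - 1392}} = \sqrt{-32076 + \frac{43462}{18916}} = \sqrt{-32076 + 43462 \cdot \frac{1}{18916}} = \sqrt{-32076 + \frac{21731}{9458}} = \sqrt{- \frac{303353077}{9458}} = \frac{i \sqrt{2869113402266}}{9458}$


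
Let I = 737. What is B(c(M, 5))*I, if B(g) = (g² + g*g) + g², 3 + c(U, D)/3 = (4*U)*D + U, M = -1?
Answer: 11461824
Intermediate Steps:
c(U, D) = -9 + 3*U + 12*D*U (c(U, D) = -9 + 3*((4*U)*D + U) = -9 + 3*(4*D*U + U) = -9 + 3*(U + 4*D*U) = -9 + (3*U + 12*D*U) = -9 + 3*U + 12*D*U)
B(g) = 3*g² (B(g) = (g² + g²) + g² = 2*g² + g² = 3*g²)
B(c(M, 5))*I = (3*(-9 + 3*(-1) + 12*5*(-1))²)*737 = (3*(-9 - 3 - 60)²)*737 = (3*(-72)²)*737 = (3*5184)*737 = 15552*737 = 11461824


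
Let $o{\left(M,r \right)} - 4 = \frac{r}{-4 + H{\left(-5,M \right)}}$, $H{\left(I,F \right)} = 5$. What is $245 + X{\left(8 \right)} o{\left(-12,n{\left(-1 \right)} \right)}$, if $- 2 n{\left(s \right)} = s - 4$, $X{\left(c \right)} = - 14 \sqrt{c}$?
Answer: $245 - 182 \sqrt{2} \approx -12.387$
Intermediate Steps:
$n{\left(s \right)} = 2 - \frac{s}{2}$ ($n{\left(s \right)} = - \frac{s - 4}{2} = - \frac{-4 + s}{2} = 2 - \frac{s}{2}$)
$o{\left(M,r \right)} = 4 + r$ ($o{\left(M,r \right)} = 4 + \frac{r}{-4 + 5} = 4 + \frac{r}{1} = 4 + 1 r = 4 + r$)
$245 + X{\left(8 \right)} o{\left(-12,n{\left(-1 \right)} \right)} = 245 + - 14 \sqrt{8} \left(4 + \left(2 - - \frac{1}{2}\right)\right) = 245 + - 14 \cdot 2 \sqrt{2} \left(4 + \left(2 + \frac{1}{2}\right)\right) = 245 + - 28 \sqrt{2} \left(4 + \frac{5}{2}\right) = 245 + - 28 \sqrt{2} \cdot \frac{13}{2} = 245 - 182 \sqrt{2}$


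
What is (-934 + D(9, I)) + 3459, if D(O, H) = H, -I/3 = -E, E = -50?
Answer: 2375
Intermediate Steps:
I = -150 (I = -(-3)*(-50) = -3*50 = -150)
(-934 + D(9, I)) + 3459 = (-934 - 150) + 3459 = -1084 + 3459 = 2375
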